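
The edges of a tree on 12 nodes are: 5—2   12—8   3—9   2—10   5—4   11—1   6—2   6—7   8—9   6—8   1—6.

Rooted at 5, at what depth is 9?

Climbing from 9 to the root: 9–8–6–2–5. That's 4 steps.

4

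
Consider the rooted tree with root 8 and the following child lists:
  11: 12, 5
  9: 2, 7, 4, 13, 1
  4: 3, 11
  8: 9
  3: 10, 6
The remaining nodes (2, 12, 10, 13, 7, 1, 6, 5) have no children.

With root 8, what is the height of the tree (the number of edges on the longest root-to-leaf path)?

12 sits deepest: 8-9-4-11-12 — 4 edges from the root.

4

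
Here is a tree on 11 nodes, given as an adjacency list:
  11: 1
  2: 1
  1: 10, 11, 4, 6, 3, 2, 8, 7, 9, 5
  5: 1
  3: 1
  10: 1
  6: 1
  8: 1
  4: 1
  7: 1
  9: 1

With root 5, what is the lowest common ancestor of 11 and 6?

1

Ancestors of 11 (toward the root): 11, 1, 5.
Ancestors of 6: 6, 1, 5.
The deepest node appearing in both lists is 1.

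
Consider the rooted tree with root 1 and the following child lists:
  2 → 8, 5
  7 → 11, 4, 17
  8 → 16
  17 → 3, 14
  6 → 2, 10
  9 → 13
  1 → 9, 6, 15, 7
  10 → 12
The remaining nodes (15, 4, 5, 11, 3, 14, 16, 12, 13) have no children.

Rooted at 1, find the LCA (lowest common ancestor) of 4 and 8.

1

4's ancestor chain is 4, 7, 1 and 8's is 8, 2, 6, 1; they first meet at 1.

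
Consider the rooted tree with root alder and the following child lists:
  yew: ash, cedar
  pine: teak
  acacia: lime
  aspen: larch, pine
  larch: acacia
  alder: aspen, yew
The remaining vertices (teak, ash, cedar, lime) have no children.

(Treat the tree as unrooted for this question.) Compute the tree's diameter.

Starting from lime, a farthest node is cedar at distance 6.
One longest path: lime-acacia-larch-aspen-alder-yew-cedar.
So the diameter is 6.

6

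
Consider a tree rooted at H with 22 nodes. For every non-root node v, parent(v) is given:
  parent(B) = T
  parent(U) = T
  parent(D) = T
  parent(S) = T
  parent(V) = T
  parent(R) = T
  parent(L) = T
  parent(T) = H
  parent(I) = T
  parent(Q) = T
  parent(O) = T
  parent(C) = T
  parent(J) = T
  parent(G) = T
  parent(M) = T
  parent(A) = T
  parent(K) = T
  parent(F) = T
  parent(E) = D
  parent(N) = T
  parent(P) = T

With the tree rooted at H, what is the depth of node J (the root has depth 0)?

2

Path from H to J: H → T → J, which has 2 edges.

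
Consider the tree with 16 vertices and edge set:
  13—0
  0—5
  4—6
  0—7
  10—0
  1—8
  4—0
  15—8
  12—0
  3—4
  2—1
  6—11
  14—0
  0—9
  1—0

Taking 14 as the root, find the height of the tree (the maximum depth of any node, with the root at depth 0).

4

A deepest node is 11, reached by 14-0-4-6-11.
That path has 4 edges, so the height is 4.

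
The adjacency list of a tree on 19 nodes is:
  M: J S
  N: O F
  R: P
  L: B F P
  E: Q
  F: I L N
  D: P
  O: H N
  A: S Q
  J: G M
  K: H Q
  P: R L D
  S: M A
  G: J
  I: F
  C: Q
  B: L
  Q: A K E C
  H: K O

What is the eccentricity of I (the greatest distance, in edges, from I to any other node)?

The node farthest from I is G, via I – F – N – O – H – K – Q – A – S – M – J – G — 11 edges.

11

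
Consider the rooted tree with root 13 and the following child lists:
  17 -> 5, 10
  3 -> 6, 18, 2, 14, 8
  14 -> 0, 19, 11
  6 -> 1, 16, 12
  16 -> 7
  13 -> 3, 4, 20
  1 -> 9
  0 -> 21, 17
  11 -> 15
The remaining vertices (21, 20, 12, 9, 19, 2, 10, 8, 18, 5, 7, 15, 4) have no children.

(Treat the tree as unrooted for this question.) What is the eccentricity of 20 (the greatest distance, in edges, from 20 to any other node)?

Distances from 20 peak at 6, attained at 10 (5 also at distance 6).
20 – 13 – 3 – 14 – 0 – 17 – 10

6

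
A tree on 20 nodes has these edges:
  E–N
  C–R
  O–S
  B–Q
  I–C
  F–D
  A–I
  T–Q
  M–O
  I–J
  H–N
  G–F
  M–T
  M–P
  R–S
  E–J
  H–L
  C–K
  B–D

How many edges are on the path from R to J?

3

Walking from R: R–C–I–J. Length 3.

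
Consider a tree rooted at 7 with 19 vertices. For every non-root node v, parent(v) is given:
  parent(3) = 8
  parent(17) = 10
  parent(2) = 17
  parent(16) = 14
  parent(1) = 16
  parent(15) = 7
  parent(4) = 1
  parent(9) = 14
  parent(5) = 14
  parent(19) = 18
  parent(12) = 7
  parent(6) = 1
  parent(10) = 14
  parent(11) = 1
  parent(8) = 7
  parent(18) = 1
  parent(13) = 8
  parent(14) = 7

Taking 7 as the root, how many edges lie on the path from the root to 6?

7–14–16–1–6 — 4 edges.

4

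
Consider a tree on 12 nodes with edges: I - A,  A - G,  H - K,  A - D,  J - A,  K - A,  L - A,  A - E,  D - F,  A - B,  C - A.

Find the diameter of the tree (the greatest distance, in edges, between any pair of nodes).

4

A longest path is F - D - A - K - H, with 4 edges.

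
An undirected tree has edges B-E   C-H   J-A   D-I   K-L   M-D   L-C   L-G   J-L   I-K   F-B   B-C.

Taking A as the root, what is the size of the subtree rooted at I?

Descendants of I (including itself): I, D, M. That's 3.

3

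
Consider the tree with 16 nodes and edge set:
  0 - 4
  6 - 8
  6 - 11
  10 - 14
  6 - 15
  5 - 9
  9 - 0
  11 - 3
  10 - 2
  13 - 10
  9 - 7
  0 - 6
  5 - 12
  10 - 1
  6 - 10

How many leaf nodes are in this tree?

10

Exactly 10 nodes have a single neighbour: 1, 2, 3, 4, 7, 8, 12, 13, 14, 15.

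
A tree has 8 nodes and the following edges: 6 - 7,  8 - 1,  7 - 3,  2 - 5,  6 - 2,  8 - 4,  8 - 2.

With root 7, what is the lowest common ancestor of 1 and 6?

Path 1→root: 1 8 2 6 7; path 6→root: 6 7.
First common node: 6.

6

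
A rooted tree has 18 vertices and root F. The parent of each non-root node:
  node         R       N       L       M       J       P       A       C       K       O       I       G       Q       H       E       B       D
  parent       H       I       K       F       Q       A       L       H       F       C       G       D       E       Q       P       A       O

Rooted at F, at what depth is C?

8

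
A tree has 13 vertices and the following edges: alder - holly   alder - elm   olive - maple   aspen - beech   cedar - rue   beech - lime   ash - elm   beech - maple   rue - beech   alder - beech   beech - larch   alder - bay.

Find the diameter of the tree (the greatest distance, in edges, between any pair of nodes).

A longest path is ash-elm-alder-beech-rue-cedar, with 5 edges.

5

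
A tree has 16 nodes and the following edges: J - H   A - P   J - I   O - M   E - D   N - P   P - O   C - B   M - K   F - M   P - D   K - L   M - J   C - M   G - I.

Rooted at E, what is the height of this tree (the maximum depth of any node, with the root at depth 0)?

7

G sits deepest: E – D – P – O – M – J – I – G — 7 edges from the root.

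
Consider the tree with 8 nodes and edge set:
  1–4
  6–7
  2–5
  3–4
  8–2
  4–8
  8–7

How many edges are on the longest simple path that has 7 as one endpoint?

The node farthest from 7 is 1 (5, 3 also at distance 3), via 7 – 8 – 4 – 1 — 3 edges.

3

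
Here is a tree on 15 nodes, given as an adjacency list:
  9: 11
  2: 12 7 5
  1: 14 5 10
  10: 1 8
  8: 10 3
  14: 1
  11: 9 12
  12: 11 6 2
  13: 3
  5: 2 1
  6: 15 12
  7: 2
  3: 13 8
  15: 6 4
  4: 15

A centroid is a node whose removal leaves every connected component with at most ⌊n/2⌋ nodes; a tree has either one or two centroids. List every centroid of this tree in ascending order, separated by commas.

Removing 2 splits the tree into components of sizes 7, 6, 1; the largest is 7 ≤ ⌊15/2⌋ = 7.
No neighbour of 2 does as well, so 2 is the unique centroid.

2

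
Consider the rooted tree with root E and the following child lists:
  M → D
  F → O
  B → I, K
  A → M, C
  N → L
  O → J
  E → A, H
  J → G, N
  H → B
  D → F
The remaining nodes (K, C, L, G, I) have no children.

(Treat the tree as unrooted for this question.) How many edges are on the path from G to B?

9

G – J – O – F – D – M – A – E – H – B: 9 edges.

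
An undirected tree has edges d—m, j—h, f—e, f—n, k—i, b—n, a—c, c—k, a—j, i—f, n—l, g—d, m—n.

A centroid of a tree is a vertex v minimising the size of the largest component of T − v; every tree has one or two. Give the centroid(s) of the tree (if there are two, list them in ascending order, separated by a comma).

f

Delete f: the remaining components have sizes 6, 6, 1. Max 6 ≤ 7, so f is a centroid.
Every other node leaves some component of size > 7, so the centroid is unique.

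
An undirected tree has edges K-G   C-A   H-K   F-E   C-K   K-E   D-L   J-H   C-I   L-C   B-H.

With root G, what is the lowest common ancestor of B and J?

H

B's ancestor chain is B, H, K, G and J's is J, H, K, G; they first meet at H.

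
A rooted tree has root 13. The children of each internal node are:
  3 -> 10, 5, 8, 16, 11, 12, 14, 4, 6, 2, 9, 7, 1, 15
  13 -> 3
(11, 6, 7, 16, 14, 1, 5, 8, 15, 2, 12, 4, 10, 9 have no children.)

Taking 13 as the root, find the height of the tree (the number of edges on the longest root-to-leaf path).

A deepest node is 2, reached by 13–3–2.
That path has 2 edges, so the height is 2.

2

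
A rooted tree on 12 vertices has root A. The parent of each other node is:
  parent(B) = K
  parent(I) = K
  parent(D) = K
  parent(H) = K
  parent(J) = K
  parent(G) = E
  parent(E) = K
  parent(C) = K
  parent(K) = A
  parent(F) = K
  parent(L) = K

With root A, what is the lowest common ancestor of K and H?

Path K→root: K A; path H→root: H K A.
First common node: K.

K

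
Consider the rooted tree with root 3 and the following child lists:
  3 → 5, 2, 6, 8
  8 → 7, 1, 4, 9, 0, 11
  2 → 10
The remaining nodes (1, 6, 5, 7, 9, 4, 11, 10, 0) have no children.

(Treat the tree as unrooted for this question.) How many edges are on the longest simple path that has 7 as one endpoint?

4

The node farthest from 7 is 10, via 7 – 8 – 3 – 2 – 10 — 4 edges.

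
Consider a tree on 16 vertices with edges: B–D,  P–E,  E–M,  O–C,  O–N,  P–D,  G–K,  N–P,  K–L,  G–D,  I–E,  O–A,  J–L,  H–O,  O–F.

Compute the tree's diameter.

8

BFS from J reaches C last, at distance 8; BFS from C confirms no node is farther.
Path: J-L-K-G-D-P-N-O-C.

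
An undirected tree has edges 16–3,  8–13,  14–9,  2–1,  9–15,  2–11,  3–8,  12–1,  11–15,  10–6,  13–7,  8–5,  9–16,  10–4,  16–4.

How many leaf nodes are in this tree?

5

Exactly 5 nodes have a single neighbour: 5, 6, 7, 12, 14.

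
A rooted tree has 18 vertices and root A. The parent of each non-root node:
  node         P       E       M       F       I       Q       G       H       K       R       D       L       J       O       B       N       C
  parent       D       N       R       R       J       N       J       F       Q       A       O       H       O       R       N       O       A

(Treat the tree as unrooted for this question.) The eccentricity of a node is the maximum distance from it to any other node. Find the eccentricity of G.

Distances from G peak at 6, attained at L.
G–J–O–R–F–H–L

6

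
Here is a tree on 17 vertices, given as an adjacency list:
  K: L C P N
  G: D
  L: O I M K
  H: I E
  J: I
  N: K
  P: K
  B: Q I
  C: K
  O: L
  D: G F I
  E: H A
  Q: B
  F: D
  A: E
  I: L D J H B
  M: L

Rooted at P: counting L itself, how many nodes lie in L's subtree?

The subtree rooted at L contains: L, I, O, M, B, D, J, H, Q, G, F, E, A — 13 nodes.

13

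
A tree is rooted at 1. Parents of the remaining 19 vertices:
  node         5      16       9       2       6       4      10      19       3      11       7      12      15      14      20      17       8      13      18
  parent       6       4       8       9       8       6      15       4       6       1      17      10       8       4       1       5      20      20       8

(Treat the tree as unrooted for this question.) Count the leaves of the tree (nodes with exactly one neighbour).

10

Degree-1 nodes: 2, 3, 7, 11, 12, 13, 14, 16, 18, 19 — 10 of them.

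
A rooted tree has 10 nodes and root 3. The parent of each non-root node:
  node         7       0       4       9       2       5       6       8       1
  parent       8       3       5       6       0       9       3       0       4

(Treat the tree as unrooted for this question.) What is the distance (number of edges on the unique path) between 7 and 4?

7 – 8 – 0 – 3 – 6 – 9 – 5 – 4: 7 edges.

7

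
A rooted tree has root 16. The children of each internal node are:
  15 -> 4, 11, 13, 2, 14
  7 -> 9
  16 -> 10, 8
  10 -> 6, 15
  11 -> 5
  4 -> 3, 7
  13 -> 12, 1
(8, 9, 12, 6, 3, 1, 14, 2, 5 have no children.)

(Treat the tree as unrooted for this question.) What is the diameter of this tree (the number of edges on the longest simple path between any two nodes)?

6

BFS from 8 reaches 9 last, at distance 6; BFS from 9 confirms no node is farther.
Path: 8-16-10-15-4-7-9.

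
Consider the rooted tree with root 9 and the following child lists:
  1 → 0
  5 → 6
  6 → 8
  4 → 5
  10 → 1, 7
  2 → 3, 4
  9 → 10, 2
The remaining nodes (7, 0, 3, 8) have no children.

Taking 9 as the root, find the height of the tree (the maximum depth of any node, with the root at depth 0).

A deepest node is 8, reached by 9 → 2 → 4 → 5 → 6 → 8.
That path has 5 edges, so the height is 5.

5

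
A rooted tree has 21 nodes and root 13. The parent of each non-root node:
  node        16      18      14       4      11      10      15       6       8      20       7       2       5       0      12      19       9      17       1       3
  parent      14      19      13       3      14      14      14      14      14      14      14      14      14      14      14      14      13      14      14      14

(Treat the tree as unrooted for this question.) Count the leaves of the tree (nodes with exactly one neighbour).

The leaves are 0, 1, 2, 4, 5, 6, 7, 8, 9, 10, 11, 12, 15, 16, 17, 18, 20.
That is 17 leaves.

17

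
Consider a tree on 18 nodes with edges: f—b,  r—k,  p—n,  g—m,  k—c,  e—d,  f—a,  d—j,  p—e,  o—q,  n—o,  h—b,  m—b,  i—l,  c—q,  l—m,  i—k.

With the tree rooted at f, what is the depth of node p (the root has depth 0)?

10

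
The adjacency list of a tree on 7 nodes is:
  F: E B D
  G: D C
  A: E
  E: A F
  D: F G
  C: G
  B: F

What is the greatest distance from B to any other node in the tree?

A farthest node from B is C.
The path B-F-D-G-C has 4 edges.

4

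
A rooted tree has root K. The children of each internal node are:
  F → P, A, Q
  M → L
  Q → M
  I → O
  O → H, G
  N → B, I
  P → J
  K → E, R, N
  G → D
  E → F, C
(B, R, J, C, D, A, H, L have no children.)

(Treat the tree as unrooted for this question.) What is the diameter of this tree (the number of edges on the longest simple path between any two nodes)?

10

A longest path is D – G – O – I – N – K – E – F – Q – M – L, with 10 edges.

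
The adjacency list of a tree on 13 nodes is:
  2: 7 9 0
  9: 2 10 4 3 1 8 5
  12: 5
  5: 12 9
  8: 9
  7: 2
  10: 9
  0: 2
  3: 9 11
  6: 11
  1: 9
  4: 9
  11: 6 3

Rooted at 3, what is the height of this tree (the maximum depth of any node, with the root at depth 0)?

A deepest node is 7, reached by 3–9–2–7.
That path has 3 edges, so the height is 3.

3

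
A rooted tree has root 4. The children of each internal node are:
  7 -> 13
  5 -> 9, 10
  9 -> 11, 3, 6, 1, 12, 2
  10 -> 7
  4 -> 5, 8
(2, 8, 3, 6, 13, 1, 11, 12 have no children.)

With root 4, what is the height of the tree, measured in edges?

4

A deepest node is 13, reached by 4–5–10–7–13.
That path has 4 edges, so the height is 4.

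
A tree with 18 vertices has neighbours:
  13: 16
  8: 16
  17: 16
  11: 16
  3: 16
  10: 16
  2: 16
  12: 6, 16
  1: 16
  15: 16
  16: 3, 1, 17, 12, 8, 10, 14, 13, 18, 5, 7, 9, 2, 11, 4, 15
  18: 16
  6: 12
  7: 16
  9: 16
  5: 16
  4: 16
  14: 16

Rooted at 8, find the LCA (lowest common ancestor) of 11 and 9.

11's ancestor chain is 11, 16, 8 and 9's is 9, 16, 8; they first meet at 16.

16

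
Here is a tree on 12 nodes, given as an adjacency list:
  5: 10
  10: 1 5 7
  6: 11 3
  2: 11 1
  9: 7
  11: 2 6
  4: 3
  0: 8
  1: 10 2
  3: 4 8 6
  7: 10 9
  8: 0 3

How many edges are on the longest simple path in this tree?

9

A longest path is 0–8–3–6–11–2–1–10–7–9, with 9 edges.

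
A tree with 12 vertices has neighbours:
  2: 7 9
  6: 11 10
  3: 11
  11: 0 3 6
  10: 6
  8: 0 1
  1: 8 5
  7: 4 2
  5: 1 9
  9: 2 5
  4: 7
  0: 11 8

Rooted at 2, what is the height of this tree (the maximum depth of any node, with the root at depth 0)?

8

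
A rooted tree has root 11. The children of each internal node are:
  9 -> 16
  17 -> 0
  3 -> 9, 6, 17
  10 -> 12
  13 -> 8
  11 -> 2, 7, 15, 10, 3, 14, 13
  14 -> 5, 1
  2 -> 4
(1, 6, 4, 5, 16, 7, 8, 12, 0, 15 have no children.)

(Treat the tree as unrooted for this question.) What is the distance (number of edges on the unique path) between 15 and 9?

15–11–3–9: 3 edges.

3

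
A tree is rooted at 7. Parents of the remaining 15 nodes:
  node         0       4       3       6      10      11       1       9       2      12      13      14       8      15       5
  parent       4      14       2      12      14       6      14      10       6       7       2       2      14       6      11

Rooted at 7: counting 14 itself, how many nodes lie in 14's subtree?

The subtree rooted at 14 contains: 14, 8, 10, 4, 1, 9, 0 — 7 nodes.

7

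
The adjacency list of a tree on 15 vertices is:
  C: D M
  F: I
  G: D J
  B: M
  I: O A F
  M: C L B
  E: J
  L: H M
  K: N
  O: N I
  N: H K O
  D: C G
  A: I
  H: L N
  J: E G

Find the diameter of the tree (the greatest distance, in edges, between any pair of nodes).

Starting from A, a farthest node is E at distance 11.
One longest path: A-I-O-N-H-L-M-C-D-G-J-E.
So the diameter is 11.

11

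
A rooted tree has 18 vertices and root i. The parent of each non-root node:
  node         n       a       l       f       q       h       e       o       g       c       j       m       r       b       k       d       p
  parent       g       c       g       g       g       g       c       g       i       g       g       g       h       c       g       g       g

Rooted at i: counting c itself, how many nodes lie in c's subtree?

4

c's subtree: {c, b, e, a}, size 4.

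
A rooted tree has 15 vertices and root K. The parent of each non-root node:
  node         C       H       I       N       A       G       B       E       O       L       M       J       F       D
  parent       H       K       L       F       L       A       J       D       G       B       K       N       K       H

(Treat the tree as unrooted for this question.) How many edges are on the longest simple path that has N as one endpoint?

The node farthest from N is O, via N–J–B–L–A–G–O — 6 edges.

6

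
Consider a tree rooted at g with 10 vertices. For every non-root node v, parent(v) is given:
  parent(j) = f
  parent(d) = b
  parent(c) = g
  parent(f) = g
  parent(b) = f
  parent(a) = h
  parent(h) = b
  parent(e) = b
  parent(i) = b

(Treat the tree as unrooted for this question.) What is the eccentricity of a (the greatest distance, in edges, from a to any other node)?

5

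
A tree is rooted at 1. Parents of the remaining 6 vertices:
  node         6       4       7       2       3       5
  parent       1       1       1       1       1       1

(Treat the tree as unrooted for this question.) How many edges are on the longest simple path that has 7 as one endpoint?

The node farthest from 7 is 5 (6, 3, 4, 2 also at distance 2), via 7-1-5 — 2 edges.

2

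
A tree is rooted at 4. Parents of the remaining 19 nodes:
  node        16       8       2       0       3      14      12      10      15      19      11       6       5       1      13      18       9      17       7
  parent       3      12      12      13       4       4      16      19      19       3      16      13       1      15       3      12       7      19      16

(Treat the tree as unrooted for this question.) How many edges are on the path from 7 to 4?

7–16–3–4: 3 edges.

3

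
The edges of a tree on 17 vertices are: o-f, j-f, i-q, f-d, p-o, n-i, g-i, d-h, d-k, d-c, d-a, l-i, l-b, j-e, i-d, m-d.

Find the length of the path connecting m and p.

4

Walking from m: m - d - f - o - p. Length 4.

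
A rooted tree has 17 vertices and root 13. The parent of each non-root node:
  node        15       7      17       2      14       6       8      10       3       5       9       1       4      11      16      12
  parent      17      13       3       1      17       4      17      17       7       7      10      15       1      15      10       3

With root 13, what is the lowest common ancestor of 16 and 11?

16's ancestor chain is 16, 10, 17, 3, 7, 13 and 11's is 11, 15, 17, 3, 7, 13; they first meet at 17.

17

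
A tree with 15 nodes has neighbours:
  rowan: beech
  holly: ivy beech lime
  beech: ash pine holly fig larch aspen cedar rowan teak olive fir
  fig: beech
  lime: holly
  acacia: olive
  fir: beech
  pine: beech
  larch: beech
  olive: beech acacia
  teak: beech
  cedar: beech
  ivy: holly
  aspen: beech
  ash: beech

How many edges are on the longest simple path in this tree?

A longest path is ivy–holly–beech–olive–acacia, with 4 edges.

4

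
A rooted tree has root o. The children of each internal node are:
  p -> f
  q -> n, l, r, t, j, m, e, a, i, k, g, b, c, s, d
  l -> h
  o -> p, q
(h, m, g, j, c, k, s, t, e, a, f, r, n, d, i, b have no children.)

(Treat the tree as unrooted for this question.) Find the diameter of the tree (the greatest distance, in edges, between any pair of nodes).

5

BFS from f reaches h last, at distance 5; BFS from h confirms no node is farther.
Path: f-p-o-q-l-h.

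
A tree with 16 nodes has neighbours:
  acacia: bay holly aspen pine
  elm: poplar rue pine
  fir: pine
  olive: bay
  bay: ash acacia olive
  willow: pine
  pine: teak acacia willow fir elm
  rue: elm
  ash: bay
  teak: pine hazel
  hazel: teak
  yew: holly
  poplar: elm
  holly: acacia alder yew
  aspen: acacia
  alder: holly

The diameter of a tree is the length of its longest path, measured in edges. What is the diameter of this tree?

5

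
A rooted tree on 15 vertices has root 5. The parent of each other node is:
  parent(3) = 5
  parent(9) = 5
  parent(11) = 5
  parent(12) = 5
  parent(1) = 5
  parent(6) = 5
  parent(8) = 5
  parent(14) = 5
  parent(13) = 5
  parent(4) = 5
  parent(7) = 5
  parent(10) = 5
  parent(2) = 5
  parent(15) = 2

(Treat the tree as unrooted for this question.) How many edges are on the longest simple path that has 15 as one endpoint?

3

Distances from 15 peak at 3, attained at 6 (12, 13, 10, 11, 14, 1, 9, 7, 8, 4, 3 also at distance 3).
15–2–5–6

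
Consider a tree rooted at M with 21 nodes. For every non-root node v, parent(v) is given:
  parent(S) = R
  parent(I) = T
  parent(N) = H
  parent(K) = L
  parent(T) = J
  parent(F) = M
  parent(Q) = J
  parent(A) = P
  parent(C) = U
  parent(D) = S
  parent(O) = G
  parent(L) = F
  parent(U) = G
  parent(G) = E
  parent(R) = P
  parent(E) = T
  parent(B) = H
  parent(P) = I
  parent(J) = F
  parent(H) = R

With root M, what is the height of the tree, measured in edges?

8

A deepest node is N, reached by M → F → J → T → I → P → R → H → N.
That path has 8 edges, so the height is 8.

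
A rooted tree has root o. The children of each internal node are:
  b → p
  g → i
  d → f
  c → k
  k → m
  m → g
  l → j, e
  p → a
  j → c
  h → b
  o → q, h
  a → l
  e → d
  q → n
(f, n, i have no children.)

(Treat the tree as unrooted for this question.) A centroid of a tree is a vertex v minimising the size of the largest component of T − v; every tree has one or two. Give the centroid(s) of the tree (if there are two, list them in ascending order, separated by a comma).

l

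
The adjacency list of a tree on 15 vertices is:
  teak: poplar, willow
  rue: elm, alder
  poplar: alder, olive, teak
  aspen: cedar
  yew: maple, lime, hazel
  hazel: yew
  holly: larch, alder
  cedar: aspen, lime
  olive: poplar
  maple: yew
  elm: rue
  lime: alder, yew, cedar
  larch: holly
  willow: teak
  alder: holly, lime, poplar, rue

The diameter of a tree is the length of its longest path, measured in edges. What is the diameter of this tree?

BFS from maple reaches willow last, at distance 6; BFS from willow confirms no node is farther.
Path: maple – yew – lime – alder – poplar – teak – willow.

6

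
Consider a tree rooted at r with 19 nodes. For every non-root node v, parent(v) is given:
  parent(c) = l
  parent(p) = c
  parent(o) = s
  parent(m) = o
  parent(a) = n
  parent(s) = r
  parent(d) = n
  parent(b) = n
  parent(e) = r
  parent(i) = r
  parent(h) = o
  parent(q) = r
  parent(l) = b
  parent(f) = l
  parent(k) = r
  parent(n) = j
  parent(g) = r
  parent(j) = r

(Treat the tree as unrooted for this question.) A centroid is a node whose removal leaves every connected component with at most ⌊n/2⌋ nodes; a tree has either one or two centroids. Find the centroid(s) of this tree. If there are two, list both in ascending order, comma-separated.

Removing r splits the tree into components of sizes 9, 4, 1, 1, 1, 1, 1; the largest is 9 ≤ ⌊19/2⌋ = 9.
No neighbour of r does as well, so r is the unique centroid.

r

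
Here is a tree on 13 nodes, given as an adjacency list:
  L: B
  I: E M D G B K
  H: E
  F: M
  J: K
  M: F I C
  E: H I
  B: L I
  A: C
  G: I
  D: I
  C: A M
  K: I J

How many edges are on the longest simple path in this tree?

BFS from A reaches L last, at distance 5; BFS from L confirms no node is farther.
Path: A-C-M-I-B-L.

5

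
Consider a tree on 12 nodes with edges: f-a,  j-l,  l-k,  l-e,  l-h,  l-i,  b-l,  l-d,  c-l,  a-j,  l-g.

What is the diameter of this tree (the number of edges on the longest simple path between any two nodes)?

A longest path is f–a–j–l–d, with 4 edges.

4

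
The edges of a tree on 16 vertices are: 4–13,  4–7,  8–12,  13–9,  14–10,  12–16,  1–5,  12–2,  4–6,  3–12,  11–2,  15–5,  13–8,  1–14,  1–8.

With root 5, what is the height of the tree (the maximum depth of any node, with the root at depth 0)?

The longest root-to-leaf path is 5 – 1 – 8 – 13 – 4 – 6 (5 edges).

5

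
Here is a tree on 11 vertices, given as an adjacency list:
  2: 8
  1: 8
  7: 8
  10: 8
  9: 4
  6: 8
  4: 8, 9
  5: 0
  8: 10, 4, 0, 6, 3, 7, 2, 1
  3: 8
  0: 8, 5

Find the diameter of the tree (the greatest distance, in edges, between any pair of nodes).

4

BFS from 9 reaches 5 last, at distance 4; BFS from 5 confirms no node is farther.
Path: 9-4-8-0-5.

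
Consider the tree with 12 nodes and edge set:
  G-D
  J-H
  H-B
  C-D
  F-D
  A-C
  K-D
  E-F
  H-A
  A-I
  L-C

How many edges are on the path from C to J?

3

Walking from C: C - A - H - J. Length 3.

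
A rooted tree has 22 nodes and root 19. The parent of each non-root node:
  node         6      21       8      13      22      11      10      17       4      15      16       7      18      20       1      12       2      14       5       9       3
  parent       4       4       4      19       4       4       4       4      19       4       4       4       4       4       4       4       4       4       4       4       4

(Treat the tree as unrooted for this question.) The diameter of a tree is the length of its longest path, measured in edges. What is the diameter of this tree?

3

Starting from 13, a farthest node is 3 at distance 3.
One longest path: 13 – 19 – 4 – 3.
So the diameter is 3.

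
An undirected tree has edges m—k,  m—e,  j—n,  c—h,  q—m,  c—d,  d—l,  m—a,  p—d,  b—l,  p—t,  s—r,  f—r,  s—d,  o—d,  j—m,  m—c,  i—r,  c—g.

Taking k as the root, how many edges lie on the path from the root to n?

Path from k to n: k → m → j → n, which has 3 edges.

3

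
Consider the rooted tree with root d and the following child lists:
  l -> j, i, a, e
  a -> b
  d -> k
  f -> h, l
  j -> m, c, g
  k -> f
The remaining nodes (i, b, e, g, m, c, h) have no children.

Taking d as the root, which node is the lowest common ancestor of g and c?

j

g's ancestor chain is g, j, l, f, k, d and c's is c, j, l, f, k, d; they first meet at j.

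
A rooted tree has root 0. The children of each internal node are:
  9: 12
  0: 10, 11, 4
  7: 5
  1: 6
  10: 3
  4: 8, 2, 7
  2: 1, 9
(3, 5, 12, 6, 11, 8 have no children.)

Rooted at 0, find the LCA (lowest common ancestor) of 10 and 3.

10

Ancestors of 10 (toward the root): 10, 0.
Ancestors of 3: 3, 10, 0.
The deepest node appearing in both lists is 10.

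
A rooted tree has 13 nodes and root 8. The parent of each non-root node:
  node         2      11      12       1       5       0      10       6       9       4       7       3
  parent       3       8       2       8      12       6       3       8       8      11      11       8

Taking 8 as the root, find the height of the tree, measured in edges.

The longest root-to-leaf path is 8–3–2–12–5 (4 edges).

4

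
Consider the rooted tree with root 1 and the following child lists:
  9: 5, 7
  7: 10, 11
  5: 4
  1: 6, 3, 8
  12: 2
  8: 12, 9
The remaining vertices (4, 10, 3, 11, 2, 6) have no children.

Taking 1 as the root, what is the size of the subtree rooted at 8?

The subtree rooted at 8 contains: 8, 9, 12, 5, 7, 2, 4, 10, 11 — 9 nodes.

9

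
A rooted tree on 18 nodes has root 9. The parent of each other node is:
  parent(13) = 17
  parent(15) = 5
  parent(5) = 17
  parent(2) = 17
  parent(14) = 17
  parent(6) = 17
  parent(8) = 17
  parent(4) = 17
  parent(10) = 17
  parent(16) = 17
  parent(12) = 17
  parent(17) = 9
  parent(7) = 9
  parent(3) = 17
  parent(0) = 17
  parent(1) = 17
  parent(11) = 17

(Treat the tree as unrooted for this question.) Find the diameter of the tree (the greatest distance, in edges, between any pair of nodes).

4

A longest path is 15-5-17-9-7, with 4 edges.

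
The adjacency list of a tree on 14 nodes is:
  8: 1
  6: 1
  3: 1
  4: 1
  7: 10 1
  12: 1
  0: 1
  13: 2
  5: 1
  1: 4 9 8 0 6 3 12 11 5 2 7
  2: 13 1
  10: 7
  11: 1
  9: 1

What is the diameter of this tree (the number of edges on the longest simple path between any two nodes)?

4

A longest path is 10 – 7 – 1 – 2 – 13, with 4 edges.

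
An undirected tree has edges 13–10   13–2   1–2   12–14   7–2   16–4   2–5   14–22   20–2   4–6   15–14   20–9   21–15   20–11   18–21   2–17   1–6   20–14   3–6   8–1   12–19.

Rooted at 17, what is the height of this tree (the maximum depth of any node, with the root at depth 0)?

A deepest node is 18, reached by 17-2-20-14-15-21-18.
That path has 6 edges, so the height is 6.

6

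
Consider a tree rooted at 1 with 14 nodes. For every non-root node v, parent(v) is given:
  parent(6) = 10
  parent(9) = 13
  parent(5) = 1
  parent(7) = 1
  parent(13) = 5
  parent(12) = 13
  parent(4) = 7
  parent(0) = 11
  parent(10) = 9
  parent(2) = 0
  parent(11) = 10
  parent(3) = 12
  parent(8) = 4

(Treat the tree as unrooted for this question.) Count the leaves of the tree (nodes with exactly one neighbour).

4

Degree-1 nodes: 2, 3, 6, 8 — 4 of them.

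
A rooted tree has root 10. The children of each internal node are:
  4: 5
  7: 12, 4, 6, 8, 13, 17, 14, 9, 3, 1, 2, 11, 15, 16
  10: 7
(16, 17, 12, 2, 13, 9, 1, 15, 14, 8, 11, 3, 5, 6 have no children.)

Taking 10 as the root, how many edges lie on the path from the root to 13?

Climbing from 13 to the root: 13 – 7 – 10. That's 2 steps.

2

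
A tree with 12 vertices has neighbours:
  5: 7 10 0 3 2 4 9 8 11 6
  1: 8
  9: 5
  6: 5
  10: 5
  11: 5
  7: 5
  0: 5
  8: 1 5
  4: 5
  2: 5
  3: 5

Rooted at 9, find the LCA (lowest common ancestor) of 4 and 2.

4's ancestor chain is 4, 5, 9 and 2's is 2, 5, 9; they first meet at 5.

5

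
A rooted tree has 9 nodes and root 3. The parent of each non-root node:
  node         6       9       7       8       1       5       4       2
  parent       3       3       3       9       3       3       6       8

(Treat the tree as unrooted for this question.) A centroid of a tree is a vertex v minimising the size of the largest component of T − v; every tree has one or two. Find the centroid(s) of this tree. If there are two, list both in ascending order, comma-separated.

Removing 3 splits the tree into components of sizes 3, 2, 1, 1, 1; the largest is 3 ≤ ⌊9/2⌋ = 4.
No neighbour of 3 does as well, so 3 is the unique centroid.

3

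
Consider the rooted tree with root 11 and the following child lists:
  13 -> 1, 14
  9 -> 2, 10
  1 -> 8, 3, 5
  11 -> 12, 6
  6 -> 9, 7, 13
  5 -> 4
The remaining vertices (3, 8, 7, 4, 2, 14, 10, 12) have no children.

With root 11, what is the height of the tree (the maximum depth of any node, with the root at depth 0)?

A deepest node is 4, reached by 11 – 6 – 13 – 1 – 5 – 4.
That path has 5 edges, so the height is 5.

5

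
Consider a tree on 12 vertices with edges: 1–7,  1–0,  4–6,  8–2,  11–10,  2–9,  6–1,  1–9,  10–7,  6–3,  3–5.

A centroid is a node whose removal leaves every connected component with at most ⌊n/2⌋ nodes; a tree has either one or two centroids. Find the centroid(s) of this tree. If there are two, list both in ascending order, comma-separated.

Removing 1 splits the tree into components of sizes 4, 3, 3, 1; the largest is 4 ≤ ⌊12/2⌋ = 6.
No neighbour of 1 does as well, so 1 is the unique centroid.

1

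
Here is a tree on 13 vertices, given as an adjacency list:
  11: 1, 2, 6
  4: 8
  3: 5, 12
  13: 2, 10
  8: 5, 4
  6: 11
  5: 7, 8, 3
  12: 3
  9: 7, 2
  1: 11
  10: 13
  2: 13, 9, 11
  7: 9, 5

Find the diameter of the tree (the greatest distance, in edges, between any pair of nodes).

7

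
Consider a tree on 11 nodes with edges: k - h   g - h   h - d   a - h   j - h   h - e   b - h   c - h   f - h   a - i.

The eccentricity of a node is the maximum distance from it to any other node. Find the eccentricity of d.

3

A farthest node from d is i.
The path d–h–a–i has 3 edges.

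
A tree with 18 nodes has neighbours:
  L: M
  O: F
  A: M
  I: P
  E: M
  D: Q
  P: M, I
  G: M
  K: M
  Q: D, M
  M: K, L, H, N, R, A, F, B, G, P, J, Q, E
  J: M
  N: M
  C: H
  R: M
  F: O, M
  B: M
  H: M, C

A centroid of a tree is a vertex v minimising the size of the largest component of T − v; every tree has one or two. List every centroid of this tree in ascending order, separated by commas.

Removing M splits the tree into components of sizes 2, 2, 2, 2, 1, 1, 1, 1, 1, 1, 1, 1, 1; the largest is 2 ≤ ⌊18/2⌋ = 9.
Every other node leaves some component of size > 9, so the centroid is unique.

M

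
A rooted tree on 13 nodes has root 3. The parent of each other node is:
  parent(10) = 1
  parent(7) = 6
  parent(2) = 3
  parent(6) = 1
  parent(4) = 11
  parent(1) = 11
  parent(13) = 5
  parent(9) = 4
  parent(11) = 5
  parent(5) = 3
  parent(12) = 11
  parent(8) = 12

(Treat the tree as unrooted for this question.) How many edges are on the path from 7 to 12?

4

7–6–1–11–12: 4 edges.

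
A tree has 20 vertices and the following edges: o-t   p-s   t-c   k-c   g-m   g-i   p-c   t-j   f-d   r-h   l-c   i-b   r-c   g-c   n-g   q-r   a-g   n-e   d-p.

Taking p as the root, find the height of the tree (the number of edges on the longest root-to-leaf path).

The longest root-to-leaf path is p – c – g – n – e (4 edges).

4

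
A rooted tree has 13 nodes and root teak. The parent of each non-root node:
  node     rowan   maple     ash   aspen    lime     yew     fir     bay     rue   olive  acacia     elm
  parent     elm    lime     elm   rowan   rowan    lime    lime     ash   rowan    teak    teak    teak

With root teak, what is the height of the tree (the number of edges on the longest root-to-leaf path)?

4

A deepest node is maple, reached by teak → elm → rowan → lime → maple.
That path has 4 edges, so the height is 4.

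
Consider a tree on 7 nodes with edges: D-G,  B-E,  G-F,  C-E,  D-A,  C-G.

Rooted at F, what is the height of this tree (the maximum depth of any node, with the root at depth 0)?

4

B sits deepest: F → G → C → E → B — 4 edges from the root.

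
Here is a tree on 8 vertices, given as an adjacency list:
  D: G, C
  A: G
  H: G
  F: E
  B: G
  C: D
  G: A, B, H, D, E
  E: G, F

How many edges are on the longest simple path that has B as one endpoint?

3

The node farthest from B is F (C also at distance 3), via B–G–E–F — 3 edges.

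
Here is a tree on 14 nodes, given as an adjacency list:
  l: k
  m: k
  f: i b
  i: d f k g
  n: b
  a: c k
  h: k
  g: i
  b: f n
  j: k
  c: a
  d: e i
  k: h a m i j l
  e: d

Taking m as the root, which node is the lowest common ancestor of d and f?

i

Ancestors of d (toward the root): d, i, k, m.
Ancestors of f: f, i, k, m.
The deepest node appearing in both lists is i.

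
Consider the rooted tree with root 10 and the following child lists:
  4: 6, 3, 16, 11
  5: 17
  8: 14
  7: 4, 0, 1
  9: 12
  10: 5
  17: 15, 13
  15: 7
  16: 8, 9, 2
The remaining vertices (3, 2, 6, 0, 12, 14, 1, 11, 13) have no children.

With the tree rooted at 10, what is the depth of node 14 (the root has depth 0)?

8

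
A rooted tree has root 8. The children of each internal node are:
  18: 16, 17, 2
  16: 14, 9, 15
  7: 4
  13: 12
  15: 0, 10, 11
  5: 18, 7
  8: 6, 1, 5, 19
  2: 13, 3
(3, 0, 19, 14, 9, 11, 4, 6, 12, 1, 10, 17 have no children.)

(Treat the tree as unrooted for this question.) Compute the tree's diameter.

6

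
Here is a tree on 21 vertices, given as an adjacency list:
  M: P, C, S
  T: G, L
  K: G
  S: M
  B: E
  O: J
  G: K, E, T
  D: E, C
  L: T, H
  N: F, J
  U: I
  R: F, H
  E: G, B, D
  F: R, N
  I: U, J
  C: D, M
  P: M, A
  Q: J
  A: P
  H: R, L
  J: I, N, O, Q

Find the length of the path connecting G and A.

6

The path is G - E - D - C - M - P - A, which has 6 edges.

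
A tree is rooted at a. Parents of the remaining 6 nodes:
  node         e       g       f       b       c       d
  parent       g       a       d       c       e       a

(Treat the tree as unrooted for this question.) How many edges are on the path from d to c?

The path is d–a–g–e–c, which has 4 edges.

4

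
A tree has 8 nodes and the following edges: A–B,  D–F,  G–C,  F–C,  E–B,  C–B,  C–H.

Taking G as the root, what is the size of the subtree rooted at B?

3

B's subtree: {B, E, A}, size 3.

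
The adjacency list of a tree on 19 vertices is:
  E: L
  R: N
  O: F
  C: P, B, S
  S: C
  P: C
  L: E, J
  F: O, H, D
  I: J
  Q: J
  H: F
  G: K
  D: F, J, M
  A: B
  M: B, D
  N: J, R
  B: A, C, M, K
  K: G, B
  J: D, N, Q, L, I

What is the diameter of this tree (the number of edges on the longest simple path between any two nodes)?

7

BFS from G reaches R last, at distance 7; BFS from R confirms no node is farther.
Path: G - K - B - M - D - J - N - R.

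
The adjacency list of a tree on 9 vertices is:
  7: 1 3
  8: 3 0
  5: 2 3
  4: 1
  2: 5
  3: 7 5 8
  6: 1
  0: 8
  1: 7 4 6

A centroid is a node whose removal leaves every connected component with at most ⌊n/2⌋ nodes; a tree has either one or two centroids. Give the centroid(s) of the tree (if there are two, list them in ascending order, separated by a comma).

3

Delete 3: the remaining components have sizes 4, 2, 2. Max 4 ≤ 4, so 3 is a centroid.
Every other node leaves some component of size > 4, so the centroid is unique.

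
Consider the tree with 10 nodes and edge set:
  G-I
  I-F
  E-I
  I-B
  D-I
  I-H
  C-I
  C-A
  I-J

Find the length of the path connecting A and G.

3

Walking from A: A - C - I - G. Length 3.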